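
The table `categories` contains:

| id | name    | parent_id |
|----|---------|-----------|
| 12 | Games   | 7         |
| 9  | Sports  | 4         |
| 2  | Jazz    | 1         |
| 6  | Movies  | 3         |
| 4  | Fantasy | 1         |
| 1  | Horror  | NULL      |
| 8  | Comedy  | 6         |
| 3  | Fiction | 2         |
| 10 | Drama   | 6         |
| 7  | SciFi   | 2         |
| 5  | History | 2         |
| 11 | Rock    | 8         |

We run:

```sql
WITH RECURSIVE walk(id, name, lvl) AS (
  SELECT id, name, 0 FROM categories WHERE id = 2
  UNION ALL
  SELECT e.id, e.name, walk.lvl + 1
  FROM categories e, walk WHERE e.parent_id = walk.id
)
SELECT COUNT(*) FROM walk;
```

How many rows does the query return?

9

Base: id=2 (Jazz) at lvl 0.
Iteration 1: rows with parent_id in {2} -> Fiction (id 3, lvl 1), History (id 5, lvl 1), SciFi (id 7, lvl 1).
Iteration 2: rows with parent_id in {3,5,7} -> Movies (id 6, lvl 2), Games (id 12, lvl 2).
Iteration 3: rows with parent_id in {6,12} -> Comedy (id 8, lvl 3), Drama (id 10, lvl 3).
Iteration 4: rows with parent_id in {8,10} -> Rock (id 11, lvl 4).
Iteration 5: no rows with parent_id in {11}; recursion stops.
Total rows emitted: 9.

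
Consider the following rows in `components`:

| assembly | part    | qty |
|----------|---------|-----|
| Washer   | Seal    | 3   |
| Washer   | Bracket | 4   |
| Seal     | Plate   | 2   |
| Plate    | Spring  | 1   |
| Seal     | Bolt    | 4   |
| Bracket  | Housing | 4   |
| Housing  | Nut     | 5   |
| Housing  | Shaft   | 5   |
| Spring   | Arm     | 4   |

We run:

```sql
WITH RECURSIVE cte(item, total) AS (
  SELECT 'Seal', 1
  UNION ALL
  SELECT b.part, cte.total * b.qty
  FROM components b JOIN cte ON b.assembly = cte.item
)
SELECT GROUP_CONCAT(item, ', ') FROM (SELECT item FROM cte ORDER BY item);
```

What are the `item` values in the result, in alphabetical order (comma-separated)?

Arm, Bolt, Plate, Seal, Spring

Base: (Seal, total=1).
Iteration 1: components of {Seal} -> Bolt = 1*4 = 4, Plate = 1*2 = 2.
Iteration 2: components of {Bolt,Plate} -> Spring = 2*1 = 2.
Iteration 3: components of {Spring} -> Arm = 2*4 = 8.
Iteration 4: no further components; recursion stops.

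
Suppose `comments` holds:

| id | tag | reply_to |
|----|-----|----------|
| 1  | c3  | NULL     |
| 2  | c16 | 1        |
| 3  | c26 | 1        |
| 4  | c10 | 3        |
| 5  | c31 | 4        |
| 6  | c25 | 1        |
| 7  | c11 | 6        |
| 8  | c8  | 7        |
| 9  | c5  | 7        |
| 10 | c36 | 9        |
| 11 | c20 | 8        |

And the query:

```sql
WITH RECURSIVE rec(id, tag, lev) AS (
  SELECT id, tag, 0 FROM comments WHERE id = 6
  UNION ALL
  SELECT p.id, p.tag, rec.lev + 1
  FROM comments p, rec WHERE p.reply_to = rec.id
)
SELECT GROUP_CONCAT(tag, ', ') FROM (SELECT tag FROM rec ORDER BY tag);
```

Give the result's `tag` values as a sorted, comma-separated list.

Base: id=6 (c25) at lev 0.
Iteration 1: rows with reply_to in {6} -> c11 (id 7, lev 1).
Iteration 2: rows with reply_to in {7} -> c8 (id 8, lev 2), c5 (id 9, lev 2).
Iteration 3: rows with reply_to in {8,9} -> c36 (id 10, lev 3), c20 (id 11, lev 3).
Iteration 4: no rows with reply_to in {10,11}; recursion stops.

c11, c20, c25, c36, c5, c8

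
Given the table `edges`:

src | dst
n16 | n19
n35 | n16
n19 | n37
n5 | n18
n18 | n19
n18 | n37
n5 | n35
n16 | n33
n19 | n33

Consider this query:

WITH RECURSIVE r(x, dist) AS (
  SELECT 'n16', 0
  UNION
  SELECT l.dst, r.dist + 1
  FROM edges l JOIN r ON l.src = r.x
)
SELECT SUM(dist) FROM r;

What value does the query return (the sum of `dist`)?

6

Base: (n16, dist=0).
Iteration 1: edges from {n16} -> (n19, dist=1), (n33, dist=1).
Iteration 2: edges from {n19,n33} -> (n33, dist=2), (n37, dist=2).
Iteration 3: no outgoing edges from {n33,n37}; recursion stops.
SUM(dist) = 0 + 1 + 1 + 2 + 2 = 6.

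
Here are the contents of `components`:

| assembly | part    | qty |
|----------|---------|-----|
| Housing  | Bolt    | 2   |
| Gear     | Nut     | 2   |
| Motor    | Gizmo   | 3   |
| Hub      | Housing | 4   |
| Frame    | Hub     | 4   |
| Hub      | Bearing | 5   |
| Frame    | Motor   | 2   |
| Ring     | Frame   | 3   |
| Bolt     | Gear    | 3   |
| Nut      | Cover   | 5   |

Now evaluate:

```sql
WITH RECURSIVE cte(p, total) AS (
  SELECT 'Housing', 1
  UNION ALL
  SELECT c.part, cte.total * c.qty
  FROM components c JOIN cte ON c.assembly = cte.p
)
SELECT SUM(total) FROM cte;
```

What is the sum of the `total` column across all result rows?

Base: (Housing, total=1).
Iteration 1: components of {Housing} -> Bolt = 1*2 = 2.
Iteration 2: components of {Bolt} -> Gear = 2*3 = 6.
Iteration 3: components of {Gear} -> Nut = 6*2 = 12.
Iteration 4: components of {Nut} -> Cover = 12*5 = 60.
Iteration 5: no further components; recursion stops.
SUM(total) = 1 + 2 + 6 + 12 + 60 = 81.

81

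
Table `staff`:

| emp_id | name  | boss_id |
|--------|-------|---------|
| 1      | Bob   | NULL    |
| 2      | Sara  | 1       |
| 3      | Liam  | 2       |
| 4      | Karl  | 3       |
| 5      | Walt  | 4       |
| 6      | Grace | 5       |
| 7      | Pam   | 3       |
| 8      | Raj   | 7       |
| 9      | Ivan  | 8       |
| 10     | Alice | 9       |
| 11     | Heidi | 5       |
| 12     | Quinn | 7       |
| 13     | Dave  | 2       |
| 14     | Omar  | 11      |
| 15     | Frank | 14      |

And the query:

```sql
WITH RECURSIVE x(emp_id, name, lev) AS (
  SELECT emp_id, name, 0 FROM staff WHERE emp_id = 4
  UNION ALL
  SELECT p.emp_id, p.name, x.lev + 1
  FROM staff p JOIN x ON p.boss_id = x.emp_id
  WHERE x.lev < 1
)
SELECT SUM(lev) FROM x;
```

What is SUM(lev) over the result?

Base: emp_id=4 (Karl) at lev 0.
Iteration 1: rows with boss_id in {4} -> Walt (id 5, lev 1).
Iteration 2: lev < 1 fails for all current rows; recursion stops.
SUM(lev) = 0 + 1 = 1.

1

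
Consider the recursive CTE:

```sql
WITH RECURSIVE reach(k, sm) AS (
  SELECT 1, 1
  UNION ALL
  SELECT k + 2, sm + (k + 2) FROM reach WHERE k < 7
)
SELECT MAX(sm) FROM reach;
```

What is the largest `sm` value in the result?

16

Base: k=1, sm=1.
Iteration 1: 1 < 7 holds -> k = 1 + 2 = 3, sm = 1 + 3 = 4.
Iteration 2: 3 < 7 holds -> k = 3 + 2 = 5, sm = 4 + 5 = 9.
Iteration 3: 5 < 7 holds -> k = 5 + 2 = 7, sm = 9 + 7 = 16.
Iteration 4: 7 < 7 fails; recursion stops.
sm values: 1, 4, 9, 16; the maximum is 16.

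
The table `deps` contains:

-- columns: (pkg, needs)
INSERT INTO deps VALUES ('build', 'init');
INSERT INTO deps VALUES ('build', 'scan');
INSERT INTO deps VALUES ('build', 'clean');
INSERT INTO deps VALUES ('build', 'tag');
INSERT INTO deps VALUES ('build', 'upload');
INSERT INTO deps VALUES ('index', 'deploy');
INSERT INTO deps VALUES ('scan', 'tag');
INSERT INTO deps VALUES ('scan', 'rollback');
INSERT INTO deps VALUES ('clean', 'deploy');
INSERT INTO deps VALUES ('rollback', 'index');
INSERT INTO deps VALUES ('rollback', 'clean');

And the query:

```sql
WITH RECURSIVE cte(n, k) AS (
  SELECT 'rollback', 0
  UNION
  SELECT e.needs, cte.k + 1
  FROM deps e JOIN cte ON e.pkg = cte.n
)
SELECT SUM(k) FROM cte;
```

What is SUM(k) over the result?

4

Base: (rollback, k=0).
Iteration 1: edges from {rollback} -> (clean, k=1), (index, k=1).
Iteration 2: edges from {clean,index} -> (deploy, k=2). [UNION drops 1 duplicate row(s)]
Iteration 3: no outgoing edges from {deploy}; recursion stops.
SUM(k) = 0 + 1 + 1 + 2 = 4.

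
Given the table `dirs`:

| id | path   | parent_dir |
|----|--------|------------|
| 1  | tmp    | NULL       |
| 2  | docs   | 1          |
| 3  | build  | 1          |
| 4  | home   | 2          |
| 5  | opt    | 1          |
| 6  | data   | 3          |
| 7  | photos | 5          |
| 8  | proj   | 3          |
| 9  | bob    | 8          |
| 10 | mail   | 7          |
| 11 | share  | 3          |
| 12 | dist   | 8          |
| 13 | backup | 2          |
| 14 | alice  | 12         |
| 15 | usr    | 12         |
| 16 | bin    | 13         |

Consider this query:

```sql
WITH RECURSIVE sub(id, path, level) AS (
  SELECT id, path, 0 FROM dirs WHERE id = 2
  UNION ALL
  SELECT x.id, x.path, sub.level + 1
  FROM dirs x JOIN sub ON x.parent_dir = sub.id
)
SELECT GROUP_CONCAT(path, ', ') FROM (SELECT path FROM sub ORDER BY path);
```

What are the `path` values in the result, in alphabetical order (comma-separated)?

backup, bin, docs, home

Base: id=2 (docs) at level 0.
Iteration 1: rows with parent_dir in {2} -> home (id 4, level 1), backup (id 13, level 1).
Iteration 2: rows with parent_dir in {4,13} -> bin (id 16, level 2).
Iteration 3: no rows with parent_dir in {16}; recursion stops.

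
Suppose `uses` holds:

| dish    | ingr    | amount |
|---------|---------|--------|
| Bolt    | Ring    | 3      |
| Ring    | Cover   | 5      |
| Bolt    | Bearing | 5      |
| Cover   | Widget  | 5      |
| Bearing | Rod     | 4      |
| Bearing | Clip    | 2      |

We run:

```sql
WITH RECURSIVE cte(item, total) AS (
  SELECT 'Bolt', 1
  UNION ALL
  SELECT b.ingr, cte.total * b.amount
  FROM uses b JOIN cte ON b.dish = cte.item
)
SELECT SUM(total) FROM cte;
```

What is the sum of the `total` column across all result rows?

Base: (Bolt, total=1).
Iteration 1: components of {Bolt} -> Bearing = 1*5 = 5, Ring = 1*3 = 3.
Iteration 2: components of {Bearing,Ring} -> Clip = 5*2 = 10, Cover = 3*5 = 15, Rod = 5*4 = 20.
Iteration 3: components of {Clip,Cover,Rod} -> Widget = 15*5 = 75.
Iteration 4: no further components; recursion stops.
SUM(total) = 1 + 3 + 5 + 15 + 20 + 10 + 75 = 129.

129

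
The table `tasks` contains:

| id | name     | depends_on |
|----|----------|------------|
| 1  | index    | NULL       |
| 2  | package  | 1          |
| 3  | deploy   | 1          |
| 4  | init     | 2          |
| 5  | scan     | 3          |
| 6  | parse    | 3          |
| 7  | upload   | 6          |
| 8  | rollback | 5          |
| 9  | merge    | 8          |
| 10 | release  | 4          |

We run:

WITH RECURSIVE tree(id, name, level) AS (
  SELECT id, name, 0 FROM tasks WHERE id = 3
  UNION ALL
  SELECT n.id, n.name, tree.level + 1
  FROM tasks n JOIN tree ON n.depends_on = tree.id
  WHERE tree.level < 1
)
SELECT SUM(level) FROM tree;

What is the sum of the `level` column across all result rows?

Base: id=3 (deploy) at level 0.
Iteration 1: rows with depends_on in {3} -> scan (id 5, level 1), parse (id 6, level 1).
Iteration 2: level < 1 fails for all current rows; recursion stops.
SUM(level) = 0 + 1 + 1 = 2.

2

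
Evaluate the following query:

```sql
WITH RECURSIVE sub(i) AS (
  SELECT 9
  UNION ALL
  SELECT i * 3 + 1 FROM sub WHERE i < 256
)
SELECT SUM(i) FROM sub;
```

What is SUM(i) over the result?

378

Base: i=9.
Iteration 1: 9 < 256 holds -> i = 9 * 3 + 1 = 28.
Iteration 2: 28 < 256 holds -> i = 28 * 3 + 1 = 85.
Iteration 3: 85 < 256 holds -> i = 85 * 3 + 1 = 256.
Iteration 4: 256 < 256 fails; recursion stops.
SUM(i) = 9 + 28 + 85 + 256 = 378.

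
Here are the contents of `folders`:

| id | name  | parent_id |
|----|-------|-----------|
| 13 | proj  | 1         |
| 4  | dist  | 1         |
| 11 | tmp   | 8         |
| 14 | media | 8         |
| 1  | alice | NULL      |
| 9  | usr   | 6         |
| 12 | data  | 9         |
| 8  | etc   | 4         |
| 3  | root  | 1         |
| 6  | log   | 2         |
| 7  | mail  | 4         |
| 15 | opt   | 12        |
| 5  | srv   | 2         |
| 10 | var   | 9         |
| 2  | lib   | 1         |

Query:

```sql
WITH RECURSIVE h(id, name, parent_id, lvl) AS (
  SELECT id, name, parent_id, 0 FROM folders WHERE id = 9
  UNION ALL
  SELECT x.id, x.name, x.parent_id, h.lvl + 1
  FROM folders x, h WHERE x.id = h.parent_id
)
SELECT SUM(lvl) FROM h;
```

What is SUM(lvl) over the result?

Base: id=9 (usr), parent_id=6, lvl 0.
Iteration 1: join on id=6 -> log (id 6, parent_id=2, lvl 1).
Iteration 2: join on id=2 -> lib (id 2, parent_id=1, lvl 2).
Iteration 3: join on id=1 -> alice (id 1, parent_id=NULL, lvl 3).
Iteration 4: parent_id is NULL; no match; recursion stops.
SUM(lvl) = 0 + 1 + 2 + 3 = 6.

6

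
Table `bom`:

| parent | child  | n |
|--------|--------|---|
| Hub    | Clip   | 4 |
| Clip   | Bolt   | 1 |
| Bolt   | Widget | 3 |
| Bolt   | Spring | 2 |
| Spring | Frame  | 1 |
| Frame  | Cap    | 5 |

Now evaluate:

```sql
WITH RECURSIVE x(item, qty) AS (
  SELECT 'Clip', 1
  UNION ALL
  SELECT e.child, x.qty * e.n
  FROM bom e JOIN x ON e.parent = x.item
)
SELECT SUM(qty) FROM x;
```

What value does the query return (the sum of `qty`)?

19

Base: (Clip, qty=1).
Iteration 1: components of {Clip} -> Bolt = 1*1 = 1.
Iteration 2: components of {Bolt} -> Spring = 1*2 = 2, Widget = 1*3 = 3.
Iteration 3: components of {Spring,Widget} -> Frame = 2*1 = 2.
Iteration 4: components of {Frame} -> Cap = 2*5 = 10.
Iteration 5: no further components; recursion stops.
SUM(qty) = 1 + 1 + 3 + 2 + 2 + 10 = 19.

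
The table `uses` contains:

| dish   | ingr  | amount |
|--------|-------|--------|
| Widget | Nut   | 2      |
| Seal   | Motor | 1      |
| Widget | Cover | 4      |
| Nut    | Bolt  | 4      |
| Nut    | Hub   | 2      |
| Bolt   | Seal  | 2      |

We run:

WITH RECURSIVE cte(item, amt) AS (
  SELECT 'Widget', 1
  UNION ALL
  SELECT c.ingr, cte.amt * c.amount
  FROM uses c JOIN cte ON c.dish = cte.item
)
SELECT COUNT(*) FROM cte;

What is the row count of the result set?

Base: (Widget, amt=1).
Iteration 1: components of {Widget} -> Cover = 1*4 = 4, Nut = 1*2 = 2.
Iteration 2: components of {Cover,Nut} -> Bolt = 2*4 = 8, Hub = 2*2 = 4.
Iteration 3: components of {Bolt,Hub} -> Seal = 8*2 = 16.
Iteration 4: components of {Seal} -> Motor = 16*1 = 16.
Iteration 5: no further components; recursion stops.
Total rows emitted: 7.

7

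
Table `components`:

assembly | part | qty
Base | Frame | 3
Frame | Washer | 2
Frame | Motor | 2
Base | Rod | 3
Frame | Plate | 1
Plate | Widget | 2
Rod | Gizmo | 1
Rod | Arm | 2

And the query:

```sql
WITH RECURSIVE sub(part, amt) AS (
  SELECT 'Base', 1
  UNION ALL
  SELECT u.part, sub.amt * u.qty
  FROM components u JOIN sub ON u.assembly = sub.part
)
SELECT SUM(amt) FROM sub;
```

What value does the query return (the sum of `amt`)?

37

Base: (Base, amt=1).
Iteration 1: components of {Base} -> Frame = 1*3 = 3, Rod = 1*3 = 3.
Iteration 2: components of {Frame,Rod} -> Arm = 3*2 = 6, Gizmo = 3*1 = 3, Motor = 3*2 = 6, Plate = 3*1 = 3, Washer = 3*2 = 6.
Iteration 3: components of {Arm,Gizmo,Motor,Plate,Washer} -> Widget = 3*2 = 6.
Iteration 4: no further components; recursion stops.
SUM(amt) = 1 + 3 + 3 + 6 + 6 + 3 + 3 + 6 + 6 = 37.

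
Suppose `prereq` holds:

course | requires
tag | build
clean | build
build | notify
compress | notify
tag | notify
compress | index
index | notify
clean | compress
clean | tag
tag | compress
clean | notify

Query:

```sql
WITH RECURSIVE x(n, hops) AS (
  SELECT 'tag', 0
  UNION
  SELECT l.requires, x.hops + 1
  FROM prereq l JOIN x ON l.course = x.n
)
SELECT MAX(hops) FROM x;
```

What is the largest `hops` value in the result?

Base: (tag, hops=0).
Iteration 1: edges from {tag} -> (build, hops=1), (compress, hops=1), (notify, hops=1).
Iteration 2: edges from {build,compress,notify} -> (index, hops=2), (notify, hops=2). [UNION drops 1 duplicate row(s)]
Iteration 3: edges from {index,notify} -> (notify, hops=3).
Iteration 4: no outgoing edges from {notify}; recursion stops.
hops values: 0, 1, 1, 1, 2, 2, 3; the maximum is 3.

3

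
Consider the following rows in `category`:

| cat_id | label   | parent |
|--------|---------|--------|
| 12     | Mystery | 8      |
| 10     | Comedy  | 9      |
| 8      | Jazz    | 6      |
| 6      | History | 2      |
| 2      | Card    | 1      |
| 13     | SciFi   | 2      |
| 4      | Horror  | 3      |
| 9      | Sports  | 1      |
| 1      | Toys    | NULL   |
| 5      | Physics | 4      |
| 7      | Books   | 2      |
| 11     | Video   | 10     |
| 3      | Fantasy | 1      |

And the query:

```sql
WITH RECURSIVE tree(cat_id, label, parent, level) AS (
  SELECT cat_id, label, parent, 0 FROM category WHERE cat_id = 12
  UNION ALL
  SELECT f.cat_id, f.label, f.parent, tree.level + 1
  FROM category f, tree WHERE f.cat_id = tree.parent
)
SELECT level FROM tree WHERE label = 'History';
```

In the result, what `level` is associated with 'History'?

2

Base: cat_id=12 (Mystery), parent=8, level 0.
Iteration 1: join on cat_id=8 -> Jazz (id 8, parent=6, level 1).
Iteration 2: join on cat_id=6 -> History (id 6, parent=2, level 2).
Iteration 3: join on cat_id=2 -> Card (id 2, parent=1, level 3).
Iteration 4: join on cat_id=1 -> Toys (id 1, parent=NULL, level 4).
Iteration 5: parent is NULL; no match; recursion stops.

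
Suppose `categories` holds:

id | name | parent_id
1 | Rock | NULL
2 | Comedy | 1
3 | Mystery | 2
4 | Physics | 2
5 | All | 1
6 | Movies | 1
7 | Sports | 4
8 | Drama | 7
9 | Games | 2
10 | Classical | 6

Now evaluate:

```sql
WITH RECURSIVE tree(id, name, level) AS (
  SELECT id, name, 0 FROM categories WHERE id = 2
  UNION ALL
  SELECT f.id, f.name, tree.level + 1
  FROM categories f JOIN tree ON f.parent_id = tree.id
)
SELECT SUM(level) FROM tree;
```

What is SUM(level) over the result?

8

Base: id=2 (Comedy) at level 0.
Iteration 1: rows with parent_id in {2} -> Mystery (id 3, level 1), Physics (id 4, level 1), Games (id 9, level 1).
Iteration 2: rows with parent_id in {3,4,9} -> Sports (id 7, level 2).
Iteration 3: rows with parent_id in {7} -> Drama (id 8, level 3).
Iteration 4: no rows with parent_id in {8}; recursion stops.
SUM(level) = 0 + 1 + 1 + 1 + 2 + 3 = 8.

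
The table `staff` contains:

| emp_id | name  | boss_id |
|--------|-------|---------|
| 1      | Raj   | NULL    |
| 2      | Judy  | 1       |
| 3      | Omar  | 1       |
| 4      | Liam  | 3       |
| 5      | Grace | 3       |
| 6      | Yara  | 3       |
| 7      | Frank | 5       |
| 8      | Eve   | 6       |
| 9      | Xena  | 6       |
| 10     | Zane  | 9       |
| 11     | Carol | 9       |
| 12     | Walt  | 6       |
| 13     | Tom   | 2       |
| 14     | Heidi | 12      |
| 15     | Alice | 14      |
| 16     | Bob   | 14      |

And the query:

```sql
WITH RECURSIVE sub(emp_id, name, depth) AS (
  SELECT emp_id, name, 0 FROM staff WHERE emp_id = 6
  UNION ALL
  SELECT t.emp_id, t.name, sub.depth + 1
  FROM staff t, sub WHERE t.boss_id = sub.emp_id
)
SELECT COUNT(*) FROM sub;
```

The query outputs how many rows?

9

Base: emp_id=6 (Yara) at depth 0.
Iteration 1: rows with boss_id in {6} -> Eve (id 8, depth 1), Xena (id 9, depth 1), Walt (id 12, depth 1).
Iteration 2: rows with boss_id in {8,9,12} -> Zane (id 10, depth 2), Carol (id 11, depth 2), Heidi (id 14, depth 2).
Iteration 3: rows with boss_id in {10,11,14} -> Alice (id 15, depth 3), Bob (id 16, depth 3).
Iteration 4: no rows with boss_id in {15,16}; recursion stops.
Total rows emitted: 9.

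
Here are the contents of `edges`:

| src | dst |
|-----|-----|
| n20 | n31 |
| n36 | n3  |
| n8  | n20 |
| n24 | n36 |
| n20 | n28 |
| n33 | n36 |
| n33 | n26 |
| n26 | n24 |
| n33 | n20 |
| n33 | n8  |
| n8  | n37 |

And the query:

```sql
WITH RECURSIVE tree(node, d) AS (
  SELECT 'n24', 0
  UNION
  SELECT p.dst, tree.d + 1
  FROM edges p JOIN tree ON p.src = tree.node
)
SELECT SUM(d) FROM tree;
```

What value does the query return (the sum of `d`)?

Base: (n24, d=0).
Iteration 1: edges from {n24} -> (n36, d=1).
Iteration 2: edges from {n36} -> (n3, d=2).
Iteration 3: no outgoing edges from {n3}; recursion stops.
SUM(d) = 0 + 1 + 2 = 3.

3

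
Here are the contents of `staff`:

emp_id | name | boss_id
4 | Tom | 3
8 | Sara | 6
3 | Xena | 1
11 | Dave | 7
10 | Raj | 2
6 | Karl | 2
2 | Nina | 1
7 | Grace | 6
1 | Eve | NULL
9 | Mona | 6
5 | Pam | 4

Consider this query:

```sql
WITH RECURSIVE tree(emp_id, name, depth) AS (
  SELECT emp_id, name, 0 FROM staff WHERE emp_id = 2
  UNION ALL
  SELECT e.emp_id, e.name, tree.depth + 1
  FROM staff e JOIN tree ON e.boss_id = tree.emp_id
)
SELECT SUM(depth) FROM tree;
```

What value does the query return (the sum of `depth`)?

Base: emp_id=2 (Nina) at depth 0.
Iteration 1: rows with boss_id in {2} -> Karl (id 6, depth 1), Raj (id 10, depth 1).
Iteration 2: rows with boss_id in {6,10} -> Grace (id 7, depth 2), Sara (id 8, depth 2), Mona (id 9, depth 2).
Iteration 3: rows with boss_id in {7,8,9} -> Dave (id 11, depth 3).
Iteration 4: no rows with boss_id in {11}; recursion stops.
SUM(depth) = 0 + 1 + 1 + 2 + 2 + 2 + 3 = 11.

11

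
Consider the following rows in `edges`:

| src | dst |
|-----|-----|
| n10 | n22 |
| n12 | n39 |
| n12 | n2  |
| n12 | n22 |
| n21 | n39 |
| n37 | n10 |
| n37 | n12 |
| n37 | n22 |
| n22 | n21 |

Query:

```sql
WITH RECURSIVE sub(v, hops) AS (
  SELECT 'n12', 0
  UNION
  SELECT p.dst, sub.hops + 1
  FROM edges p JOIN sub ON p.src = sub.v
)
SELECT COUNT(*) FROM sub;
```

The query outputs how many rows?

Base: (n12, hops=0).
Iteration 1: edges from {n12} -> (n2, hops=1), (n22, hops=1), (n39, hops=1).
Iteration 2: edges from {n2,n22,n39} -> (n21, hops=2).
Iteration 3: edges from {n21} -> (n39, hops=3).
Iteration 4: no outgoing edges from {n39}; recursion stops.
Total rows emitted: 6.

6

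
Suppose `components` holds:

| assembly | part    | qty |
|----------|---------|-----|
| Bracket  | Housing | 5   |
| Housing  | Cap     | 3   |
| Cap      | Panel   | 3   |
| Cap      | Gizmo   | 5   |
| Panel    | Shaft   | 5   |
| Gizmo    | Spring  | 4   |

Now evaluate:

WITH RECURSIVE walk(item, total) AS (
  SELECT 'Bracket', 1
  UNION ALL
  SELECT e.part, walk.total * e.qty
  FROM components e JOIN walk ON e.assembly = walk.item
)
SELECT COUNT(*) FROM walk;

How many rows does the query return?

7

Base: (Bracket, total=1).
Iteration 1: components of {Bracket} -> Housing = 1*5 = 5.
Iteration 2: components of {Housing} -> Cap = 5*3 = 15.
Iteration 3: components of {Cap} -> Gizmo = 15*5 = 75, Panel = 15*3 = 45.
Iteration 4: components of {Gizmo,Panel} -> Shaft = 45*5 = 225, Spring = 75*4 = 300.
Iteration 5: no further components; recursion stops.
Total rows emitted: 7.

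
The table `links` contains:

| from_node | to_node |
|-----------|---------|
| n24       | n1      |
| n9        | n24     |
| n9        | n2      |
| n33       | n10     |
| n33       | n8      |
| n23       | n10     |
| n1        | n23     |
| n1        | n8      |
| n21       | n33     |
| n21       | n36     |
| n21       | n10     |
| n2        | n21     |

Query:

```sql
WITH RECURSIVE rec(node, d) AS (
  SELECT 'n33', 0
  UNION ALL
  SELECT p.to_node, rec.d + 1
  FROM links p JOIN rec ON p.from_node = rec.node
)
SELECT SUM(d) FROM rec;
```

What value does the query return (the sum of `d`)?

Base: (n33, d=0).
Iteration 1: edges from {n33} -> (n10, d=1), (n8, d=1).
Iteration 2: no outgoing edges from {n10,n8}; recursion stops.
SUM(d) = 0 + 1 + 1 = 2.

2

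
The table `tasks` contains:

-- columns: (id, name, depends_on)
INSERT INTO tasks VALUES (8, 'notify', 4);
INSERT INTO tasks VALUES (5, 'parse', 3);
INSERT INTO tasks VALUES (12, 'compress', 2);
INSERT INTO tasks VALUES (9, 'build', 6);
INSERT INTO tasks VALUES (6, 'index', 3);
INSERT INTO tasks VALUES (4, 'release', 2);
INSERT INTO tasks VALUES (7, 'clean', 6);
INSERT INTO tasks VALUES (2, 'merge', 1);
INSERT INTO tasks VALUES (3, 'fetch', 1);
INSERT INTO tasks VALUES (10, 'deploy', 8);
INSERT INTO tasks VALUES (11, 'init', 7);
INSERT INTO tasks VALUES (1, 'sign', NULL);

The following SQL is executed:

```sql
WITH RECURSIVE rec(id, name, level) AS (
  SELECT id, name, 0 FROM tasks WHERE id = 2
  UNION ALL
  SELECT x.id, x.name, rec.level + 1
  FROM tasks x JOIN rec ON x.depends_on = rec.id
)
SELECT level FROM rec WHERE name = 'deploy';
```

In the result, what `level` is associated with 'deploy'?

Base: id=2 (merge) at level 0.
Iteration 1: rows with depends_on in {2} -> release (id 4, level 1), compress (id 12, level 1).
Iteration 2: rows with depends_on in {4,12} -> notify (id 8, level 2).
Iteration 3: rows with depends_on in {8} -> deploy (id 10, level 3).
Iteration 4: no rows with depends_on in {10}; recursion stops.

3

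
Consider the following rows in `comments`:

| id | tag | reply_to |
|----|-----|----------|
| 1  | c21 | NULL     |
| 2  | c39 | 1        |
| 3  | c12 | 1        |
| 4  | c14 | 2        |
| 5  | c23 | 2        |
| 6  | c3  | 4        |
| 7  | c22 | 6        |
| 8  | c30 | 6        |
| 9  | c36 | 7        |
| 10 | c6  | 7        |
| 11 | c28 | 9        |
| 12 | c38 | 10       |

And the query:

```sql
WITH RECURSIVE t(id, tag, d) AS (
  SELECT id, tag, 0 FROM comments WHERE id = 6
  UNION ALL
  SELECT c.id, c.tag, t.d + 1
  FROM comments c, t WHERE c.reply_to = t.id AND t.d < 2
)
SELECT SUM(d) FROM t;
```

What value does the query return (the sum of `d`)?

Base: id=6 (c3) at d 0.
Iteration 1: rows with reply_to in {6} -> c22 (id 7, d 1), c30 (id 8, d 1).
Iteration 2: rows with reply_to in {7,8} -> c36 (id 9, d 2), c6 (id 10, d 2).
Iteration 3: d < 2 fails for all current rows; recursion stops.
SUM(d) = 0 + 1 + 1 + 2 + 2 = 6.

6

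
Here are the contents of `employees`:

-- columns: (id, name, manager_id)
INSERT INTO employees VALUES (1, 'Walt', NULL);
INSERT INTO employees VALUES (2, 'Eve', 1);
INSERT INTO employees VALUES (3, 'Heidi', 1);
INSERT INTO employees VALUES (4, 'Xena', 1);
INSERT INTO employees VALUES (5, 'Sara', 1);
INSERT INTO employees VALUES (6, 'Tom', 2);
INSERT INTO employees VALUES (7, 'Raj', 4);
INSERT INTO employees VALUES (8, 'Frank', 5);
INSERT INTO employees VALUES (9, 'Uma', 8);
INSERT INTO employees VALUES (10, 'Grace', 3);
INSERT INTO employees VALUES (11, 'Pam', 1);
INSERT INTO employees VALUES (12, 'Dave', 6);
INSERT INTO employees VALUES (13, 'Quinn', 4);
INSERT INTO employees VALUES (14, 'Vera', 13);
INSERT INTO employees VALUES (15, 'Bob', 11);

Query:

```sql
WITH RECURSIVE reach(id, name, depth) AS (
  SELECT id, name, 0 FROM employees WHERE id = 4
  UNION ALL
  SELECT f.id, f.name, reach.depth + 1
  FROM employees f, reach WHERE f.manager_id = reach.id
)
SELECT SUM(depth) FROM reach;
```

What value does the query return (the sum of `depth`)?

4

Base: id=4 (Xena) at depth 0.
Iteration 1: rows with manager_id in {4} -> Raj (id 7, depth 1), Quinn (id 13, depth 1).
Iteration 2: rows with manager_id in {7,13} -> Vera (id 14, depth 2).
Iteration 3: no rows with manager_id in {14}; recursion stops.
SUM(depth) = 0 + 1 + 1 + 2 = 4.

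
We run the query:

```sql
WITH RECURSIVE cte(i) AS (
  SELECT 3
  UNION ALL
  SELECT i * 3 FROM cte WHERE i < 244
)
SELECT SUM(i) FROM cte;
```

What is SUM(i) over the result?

Base: i=3.
Iteration 1: 3 < 244 holds -> i = 3 * 3 = 9.
Iteration 2: 9 < 244 holds -> i = 9 * 3 = 27.
Iteration 3: 27 < 244 holds -> i = 27 * 3 = 81.
Iteration 4: 81 < 244 holds -> i = 81 * 3 = 243.
Iteration 5: 243 < 244 holds -> i = 243 * 3 = 729.
Iteration 6: 729 < 244 fails; recursion stops.
SUM(i) = 3 + 9 + 27 + 81 + 243 + 729 = 1092.

1092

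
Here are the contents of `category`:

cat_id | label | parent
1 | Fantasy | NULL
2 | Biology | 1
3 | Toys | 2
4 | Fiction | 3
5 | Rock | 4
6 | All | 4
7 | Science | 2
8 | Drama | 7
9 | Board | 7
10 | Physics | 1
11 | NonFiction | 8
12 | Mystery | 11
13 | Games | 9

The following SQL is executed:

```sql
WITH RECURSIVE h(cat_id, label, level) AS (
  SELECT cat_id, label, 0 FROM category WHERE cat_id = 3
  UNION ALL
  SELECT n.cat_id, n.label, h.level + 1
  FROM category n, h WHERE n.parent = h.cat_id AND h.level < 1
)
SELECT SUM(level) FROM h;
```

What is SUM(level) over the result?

1

Base: cat_id=3 (Toys) at level 0.
Iteration 1: rows with parent in {3} -> Fiction (id 4, level 1).
Iteration 2: level < 1 fails for all current rows; recursion stops.
SUM(level) = 0 + 1 = 1.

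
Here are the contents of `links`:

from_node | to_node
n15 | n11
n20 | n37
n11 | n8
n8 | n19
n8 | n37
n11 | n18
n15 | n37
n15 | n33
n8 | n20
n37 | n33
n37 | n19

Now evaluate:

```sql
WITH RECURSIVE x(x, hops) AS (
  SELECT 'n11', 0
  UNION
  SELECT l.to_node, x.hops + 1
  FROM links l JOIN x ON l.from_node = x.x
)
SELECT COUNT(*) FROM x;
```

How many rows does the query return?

Base: (n11, hops=0).
Iteration 1: edges from {n11} -> (n18, hops=1), (n8, hops=1).
Iteration 2: edges from {n18,n8} -> (n19, hops=2), (n20, hops=2), (n37, hops=2).
Iteration 3: edges from {n19,n20,n37} -> (n19, hops=3), (n33, hops=3), (n37, hops=3).
Iteration 4: edges from {n19,n33,n37} -> (n19, hops=4), (n33, hops=4).
Iteration 5: no outgoing edges from {n19,n33}; recursion stops.
Total rows emitted: 11.

11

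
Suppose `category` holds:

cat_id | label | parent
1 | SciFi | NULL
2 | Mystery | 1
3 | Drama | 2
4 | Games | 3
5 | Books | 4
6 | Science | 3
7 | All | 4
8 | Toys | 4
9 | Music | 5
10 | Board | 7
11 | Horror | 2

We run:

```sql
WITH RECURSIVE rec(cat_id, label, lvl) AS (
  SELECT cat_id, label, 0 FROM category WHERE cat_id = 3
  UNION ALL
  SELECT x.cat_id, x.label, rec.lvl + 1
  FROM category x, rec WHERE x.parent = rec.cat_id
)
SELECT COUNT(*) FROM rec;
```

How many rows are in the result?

Base: cat_id=3 (Drama) at lvl 0.
Iteration 1: rows with parent in {3} -> Games (id 4, lvl 1), Science (id 6, lvl 1).
Iteration 2: rows with parent in {4,6} -> Books (id 5, lvl 2), All (id 7, lvl 2), Toys (id 8, lvl 2).
Iteration 3: rows with parent in {5,7,8} -> Music (id 9, lvl 3), Board (id 10, lvl 3).
Iteration 4: no rows with parent in {9,10}; recursion stops.
Total rows emitted: 8.

8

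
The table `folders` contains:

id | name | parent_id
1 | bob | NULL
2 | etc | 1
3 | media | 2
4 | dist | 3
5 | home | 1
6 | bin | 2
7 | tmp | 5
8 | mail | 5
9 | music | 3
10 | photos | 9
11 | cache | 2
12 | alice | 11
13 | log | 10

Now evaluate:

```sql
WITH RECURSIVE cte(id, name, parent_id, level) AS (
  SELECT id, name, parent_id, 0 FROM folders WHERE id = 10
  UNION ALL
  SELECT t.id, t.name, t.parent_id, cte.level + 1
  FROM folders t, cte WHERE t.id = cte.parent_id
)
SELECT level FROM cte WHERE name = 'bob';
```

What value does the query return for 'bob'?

Base: id=10 (photos), parent_id=9, level 0.
Iteration 1: join on id=9 -> music (id 9, parent_id=3, level 1).
Iteration 2: join on id=3 -> media (id 3, parent_id=2, level 2).
Iteration 3: join on id=2 -> etc (id 2, parent_id=1, level 3).
Iteration 4: join on id=1 -> bob (id 1, parent_id=NULL, level 4).
Iteration 5: parent_id is NULL; no match; recursion stops.

4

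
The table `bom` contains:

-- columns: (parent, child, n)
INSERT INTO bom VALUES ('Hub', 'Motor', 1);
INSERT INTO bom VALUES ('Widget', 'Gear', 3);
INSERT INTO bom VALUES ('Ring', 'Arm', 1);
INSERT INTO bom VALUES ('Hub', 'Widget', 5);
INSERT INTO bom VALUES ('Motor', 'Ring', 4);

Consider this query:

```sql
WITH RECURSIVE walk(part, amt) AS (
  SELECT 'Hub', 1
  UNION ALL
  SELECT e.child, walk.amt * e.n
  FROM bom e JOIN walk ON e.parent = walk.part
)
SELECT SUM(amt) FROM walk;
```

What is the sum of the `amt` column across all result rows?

Base: (Hub, amt=1).
Iteration 1: components of {Hub} -> Motor = 1*1 = 1, Widget = 1*5 = 5.
Iteration 2: components of {Motor,Widget} -> Gear = 5*3 = 15, Ring = 1*4 = 4.
Iteration 3: components of {Gear,Ring} -> Arm = 4*1 = 4.
Iteration 4: no further components; recursion stops.
SUM(amt) = 1 + 5 + 1 + 15 + 4 + 4 = 30.

30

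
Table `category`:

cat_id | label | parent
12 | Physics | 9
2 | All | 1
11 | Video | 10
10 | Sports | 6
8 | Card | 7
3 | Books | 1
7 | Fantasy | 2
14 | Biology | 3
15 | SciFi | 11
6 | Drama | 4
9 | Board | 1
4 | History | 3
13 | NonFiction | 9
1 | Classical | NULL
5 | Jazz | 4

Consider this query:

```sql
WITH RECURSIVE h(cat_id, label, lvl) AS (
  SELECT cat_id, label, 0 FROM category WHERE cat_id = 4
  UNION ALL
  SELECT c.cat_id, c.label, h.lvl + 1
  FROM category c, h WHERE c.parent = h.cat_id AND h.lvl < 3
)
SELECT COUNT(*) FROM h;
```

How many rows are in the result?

5

Base: cat_id=4 (History) at lvl 0.
Iteration 1: rows with parent in {4} -> Jazz (id 5, lvl 1), Drama (id 6, lvl 1).
Iteration 2: rows with parent in {5,6} -> Sports (id 10, lvl 2).
Iteration 3: rows with parent in {10} -> Video (id 11, lvl 3).
Iteration 4: lvl < 3 fails for all current rows; recursion stops.
Total rows emitted: 5.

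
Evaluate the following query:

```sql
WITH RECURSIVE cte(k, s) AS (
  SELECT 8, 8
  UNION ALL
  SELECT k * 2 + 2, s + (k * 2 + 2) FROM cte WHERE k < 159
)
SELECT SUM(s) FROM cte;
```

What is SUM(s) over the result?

Base: k=8, s=8.
Iteration 1: 8 < 159 holds -> k = 8 * 2 + 2 = 18, s = 8 + 18 = 26.
Iteration 2: 18 < 159 holds -> k = 18 * 2 + 2 = 38, s = 26 + 38 = 64.
Iteration 3: 38 < 159 holds -> k = 38 * 2 + 2 = 78, s = 64 + 78 = 142.
Iteration 4: 78 < 159 holds -> k = 78 * 2 + 2 = 158, s = 142 + 158 = 300.
Iteration 5: 158 < 159 holds -> k = 158 * 2 + 2 = 318, s = 300 + 318 = 618.
Iteration 6: 318 < 159 fails; recursion stops.
SUM(s) = 8 + 26 + 64 + 142 + 300 + 618 = 1158.

1158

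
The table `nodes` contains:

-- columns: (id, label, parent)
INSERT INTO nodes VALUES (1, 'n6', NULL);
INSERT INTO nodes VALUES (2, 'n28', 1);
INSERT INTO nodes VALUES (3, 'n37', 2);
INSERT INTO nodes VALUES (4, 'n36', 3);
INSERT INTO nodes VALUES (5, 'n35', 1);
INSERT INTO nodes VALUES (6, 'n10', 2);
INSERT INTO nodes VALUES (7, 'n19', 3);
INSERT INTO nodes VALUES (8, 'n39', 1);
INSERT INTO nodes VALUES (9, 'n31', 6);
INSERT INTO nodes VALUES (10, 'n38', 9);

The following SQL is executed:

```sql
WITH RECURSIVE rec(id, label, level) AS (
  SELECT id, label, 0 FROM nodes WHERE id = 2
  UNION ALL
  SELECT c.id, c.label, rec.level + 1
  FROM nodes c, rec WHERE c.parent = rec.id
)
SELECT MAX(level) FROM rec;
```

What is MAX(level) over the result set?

Base: id=2 (n28) at level 0.
Iteration 1: rows with parent in {2} -> n37 (id 3, level 1), n10 (id 6, level 1).
Iteration 2: rows with parent in {3,6} -> n36 (id 4, level 2), n19 (id 7, level 2), n31 (id 9, level 2).
Iteration 3: rows with parent in {4,7,9} -> n38 (id 10, level 3).
Iteration 4: no rows with parent in {10}; recursion stops.
level values: 0, 1, 1, 2, 2, 2, 3; the maximum is 3.

3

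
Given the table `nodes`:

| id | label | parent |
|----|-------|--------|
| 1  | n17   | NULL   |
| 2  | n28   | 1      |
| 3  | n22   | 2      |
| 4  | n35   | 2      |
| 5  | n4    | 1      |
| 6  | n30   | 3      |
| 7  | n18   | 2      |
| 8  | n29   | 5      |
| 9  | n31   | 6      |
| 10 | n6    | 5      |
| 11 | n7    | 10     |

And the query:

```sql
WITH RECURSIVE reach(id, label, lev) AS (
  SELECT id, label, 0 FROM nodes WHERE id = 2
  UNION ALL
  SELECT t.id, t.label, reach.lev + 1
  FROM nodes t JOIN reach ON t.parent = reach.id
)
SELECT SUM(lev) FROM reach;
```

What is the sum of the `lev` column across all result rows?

8

Base: id=2 (n28) at lev 0.
Iteration 1: rows with parent in {2} -> n22 (id 3, lev 1), n35 (id 4, lev 1), n18 (id 7, lev 1).
Iteration 2: rows with parent in {3,4,7} -> n30 (id 6, lev 2).
Iteration 3: rows with parent in {6} -> n31 (id 9, lev 3).
Iteration 4: no rows with parent in {9}; recursion stops.
SUM(lev) = 0 + 1 + 1 + 1 + 2 + 3 = 8.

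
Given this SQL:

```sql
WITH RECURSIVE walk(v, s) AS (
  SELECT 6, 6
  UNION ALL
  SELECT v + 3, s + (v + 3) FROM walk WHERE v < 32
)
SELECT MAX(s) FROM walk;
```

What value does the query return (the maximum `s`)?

Base: v=6, s=6.
Iteration 1: 6 < 32 holds -> v = 6 + 3 = 9, s = 6 + 9 = 15.
Iteration 2: 9 < 32 holds -> v = 9 + 3 = 12, s = 15 + 12 = 27.
Iteration 3: 12 < 32 holds -> v = 12 + 3 = 15, s = 27 + 15 = 42.
Iteration 4: 15 < 32 holds -> v = 15 + 3 = 18, s = 42 + 18 = 60.
Iteration 5: 18 < 32 holds -> v = 18 + 3 = 21, s = 60 + 21 = 81.
Iteration 6: 21 < 32 holds -> v = 21 + 3 = 24, s = 81 + 24 = 105.
Iteration 7: 24 < 32 holds -> v = 24 + 3 = 27, s = 105 + 27 = 132.
Iteration 8: 27 < 32 holds -> v = 27 + 3 = 30, s = 132 + 30 = 162.
Iteration 9: 30 < 32 holds -> v = 30 + 3 = 33, s = 162 + 33 = 195.
Iteration 10: 33 < 32 fails; recursion stops.
s values: 6, 15, 27, 42, 60, 81, 105, 132, 162, 195; the maximum is 195.

195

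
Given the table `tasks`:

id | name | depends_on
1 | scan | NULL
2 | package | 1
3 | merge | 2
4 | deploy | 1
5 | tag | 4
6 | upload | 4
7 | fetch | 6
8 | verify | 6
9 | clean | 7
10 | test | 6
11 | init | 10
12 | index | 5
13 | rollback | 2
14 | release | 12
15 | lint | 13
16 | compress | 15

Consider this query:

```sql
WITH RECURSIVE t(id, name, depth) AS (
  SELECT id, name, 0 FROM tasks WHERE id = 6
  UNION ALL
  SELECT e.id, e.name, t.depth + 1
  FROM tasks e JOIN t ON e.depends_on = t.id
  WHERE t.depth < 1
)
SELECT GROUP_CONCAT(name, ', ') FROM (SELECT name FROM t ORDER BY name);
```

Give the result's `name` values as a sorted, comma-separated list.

fetch, test, upload, verify

Base: id=6 (upload) at depth 0.
Iteration 1: rows with depends_on in {6} -> fetch (id 7, depth 1), verify (id 8, depth 1), test (id 10, depth 1).
Iteration 2: depth < 1 fails for all current rows; recursion stops.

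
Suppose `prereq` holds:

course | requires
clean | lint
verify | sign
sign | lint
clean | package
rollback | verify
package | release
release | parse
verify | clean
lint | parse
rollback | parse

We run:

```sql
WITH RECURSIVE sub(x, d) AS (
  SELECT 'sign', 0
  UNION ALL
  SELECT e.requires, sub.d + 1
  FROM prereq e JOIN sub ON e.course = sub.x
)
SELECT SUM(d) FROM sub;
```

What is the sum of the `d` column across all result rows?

Base: (sign, d=0).
Iteration 1: edges from {sign} -> (lint, d=1).
Iteration 2: edges from {lint} -> (parse, d=2).
Iteration 3: no outgoing edges from {parse}; recursion stops.
SUM(d) = 0 + 1 + 2 = 3.

3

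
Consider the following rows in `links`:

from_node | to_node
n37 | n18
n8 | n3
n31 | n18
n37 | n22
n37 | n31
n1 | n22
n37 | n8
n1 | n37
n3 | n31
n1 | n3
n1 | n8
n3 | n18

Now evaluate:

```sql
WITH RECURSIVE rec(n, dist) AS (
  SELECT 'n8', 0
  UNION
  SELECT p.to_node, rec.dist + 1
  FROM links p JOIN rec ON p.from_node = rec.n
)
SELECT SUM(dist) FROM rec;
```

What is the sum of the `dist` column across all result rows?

8

Base: (n8, dist=0).
Iteration 1: edges from {n8} -> (n3, dist=1).
Iteration 2: edges from {n3} -> (n18, dist=2), (n31, dist=2).
Iteration 3: edges from {n18,n31} -> (n18, dist=3).
Iteration 4: no outgoing edges from {n18}; recursion stops.
SUM(dist) = 0 + 1 + 2 + 2 + 3 = 8.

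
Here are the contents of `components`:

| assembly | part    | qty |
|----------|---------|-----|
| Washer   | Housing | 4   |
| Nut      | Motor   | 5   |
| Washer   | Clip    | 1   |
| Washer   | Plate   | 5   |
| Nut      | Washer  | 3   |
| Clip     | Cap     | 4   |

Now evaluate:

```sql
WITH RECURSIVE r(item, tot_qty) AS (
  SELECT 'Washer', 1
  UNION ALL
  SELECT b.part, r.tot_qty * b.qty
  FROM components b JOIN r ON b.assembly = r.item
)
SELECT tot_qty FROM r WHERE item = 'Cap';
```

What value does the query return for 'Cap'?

Base: (Washer, tot_qty=1).
Iteration 1: components of {Washer} -> Clip = 1*1 = 1, Housing = 1*4 = 4, Plate = 1*5 = 5.
Iteration 2: components of {Clip,Housing,Plate} -> Cap = 1*4 = 4.
Iteration 3: no further components; recursion stops.

4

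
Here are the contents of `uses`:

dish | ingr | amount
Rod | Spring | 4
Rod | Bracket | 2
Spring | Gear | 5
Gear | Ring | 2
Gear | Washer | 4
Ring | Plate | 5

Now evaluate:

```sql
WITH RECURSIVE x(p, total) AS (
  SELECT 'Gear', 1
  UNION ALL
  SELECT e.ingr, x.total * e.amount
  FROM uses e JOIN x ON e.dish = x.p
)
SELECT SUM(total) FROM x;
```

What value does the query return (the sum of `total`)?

Base: (Gear, total=1).
Iteration 1: components of {Gear} -> Ring = 1*2 = 2, Washer = 1*4 = 4.
Iteration 2: components of {Ring,Washer} -> Plate = 2*5 = 10.
Iteration 3: no further components; recursion stops.
SUM(total) = 1 + 2 + 4 + 10 = 17.

17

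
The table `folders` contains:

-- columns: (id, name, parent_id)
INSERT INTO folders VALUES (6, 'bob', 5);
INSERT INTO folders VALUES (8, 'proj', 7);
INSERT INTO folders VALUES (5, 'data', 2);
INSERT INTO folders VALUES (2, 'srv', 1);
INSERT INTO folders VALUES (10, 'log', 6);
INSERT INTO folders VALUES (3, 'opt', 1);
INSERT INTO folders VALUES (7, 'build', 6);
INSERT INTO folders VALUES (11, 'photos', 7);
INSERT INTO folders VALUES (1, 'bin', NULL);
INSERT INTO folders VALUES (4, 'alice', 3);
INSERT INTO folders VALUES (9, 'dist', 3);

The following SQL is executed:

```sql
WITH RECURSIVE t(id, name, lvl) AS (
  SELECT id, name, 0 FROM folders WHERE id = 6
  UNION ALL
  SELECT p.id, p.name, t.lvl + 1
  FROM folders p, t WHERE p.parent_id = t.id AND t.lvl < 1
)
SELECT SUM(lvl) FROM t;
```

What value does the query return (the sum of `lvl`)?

Base: id=6 (bob) at lvl 0.
Iteration 1: rows with parent_id in {6} -> build (id 7, lvl 1), log (id 10, lvl 1).
Iteration 2: lvl < 1 fails for all current rows; recursion stops.
SUM(lvl) = 0 + 1 + 1 = 2.

2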